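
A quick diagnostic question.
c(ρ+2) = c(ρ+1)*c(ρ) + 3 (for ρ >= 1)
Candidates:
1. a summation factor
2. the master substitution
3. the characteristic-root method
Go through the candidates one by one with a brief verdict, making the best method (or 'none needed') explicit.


Verdict: no special technique — this one you iterate or analyze qualitatively: the nonlinearity defeats linear solution methods.
- a summation factor: no summation factor applies — the rule is not linear in the sequence values.
- the master substitution: no fixed divisor shrinks the index between calls.
- the characteristic-root method — nonlinearity rules out exponential-mode superposition from the start.


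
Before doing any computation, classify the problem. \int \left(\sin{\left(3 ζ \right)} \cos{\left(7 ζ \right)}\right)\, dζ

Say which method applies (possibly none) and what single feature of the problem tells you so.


Diagnosis: a trigonometric identity — distinct frequencies under one product (\sin{\left(3 ζ \right)} \cos{\left(7 ζ \right)}): the product-to-sum identity is the systematic route to an integrable form.


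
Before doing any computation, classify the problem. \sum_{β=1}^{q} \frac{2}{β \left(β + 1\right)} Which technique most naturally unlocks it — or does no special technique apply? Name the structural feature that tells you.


Technique: telescoping — split \frac{2}{β \left(β + 1\right)} by partial fractions and the pieces are one function at shifted arguments — interior terms cancel.


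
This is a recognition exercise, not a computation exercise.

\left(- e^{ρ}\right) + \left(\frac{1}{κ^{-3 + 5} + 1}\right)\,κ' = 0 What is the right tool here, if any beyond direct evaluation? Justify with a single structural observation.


Best approach: separation of variables — all dependence on the two variables factors apart, the defining separable shape. One could also solve this as an exact equation; with each coefficient in its own variable, separating is the same work with fewer steps.


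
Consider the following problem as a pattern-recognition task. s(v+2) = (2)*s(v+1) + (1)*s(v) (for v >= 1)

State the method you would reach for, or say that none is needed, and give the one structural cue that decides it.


Best approach: the characteristic-root method — every coefficient is a fixed number and the forcing is zero — substitute r^v and read off the root equation.


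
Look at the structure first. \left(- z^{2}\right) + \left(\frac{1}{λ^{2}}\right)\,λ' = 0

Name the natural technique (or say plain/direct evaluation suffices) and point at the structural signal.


Best approach: separation of variables — solved for the derivative, the right side splits multiplicatively into a function of each variable alone — divide and integrate each side. An exactness check succeeds on this form as well — separation and the potential function arrive at the same answer, separation more directly.


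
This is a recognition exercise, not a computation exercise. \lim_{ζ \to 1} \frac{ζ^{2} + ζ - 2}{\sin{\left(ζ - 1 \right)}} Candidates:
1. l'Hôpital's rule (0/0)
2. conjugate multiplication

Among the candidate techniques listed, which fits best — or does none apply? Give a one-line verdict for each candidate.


Best approach: l'Hôpital's rule (0/0) — substituting 1 gives 0 over 0; differentiate top and bottom once and re-evaluate. A first-order expansion at the point is an equally standard path; the rule packages it.
- l'Hôpital's rule (0/0): applies; the problem has the shape this method handles.
- conjugate multiplication — multiplying by a conjugate would not remove any indeterminacy here.


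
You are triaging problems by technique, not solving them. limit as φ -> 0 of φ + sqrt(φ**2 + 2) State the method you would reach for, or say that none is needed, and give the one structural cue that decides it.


Best approach: no special technique — nothing blocks direct substitution at 0: plug in and finish.


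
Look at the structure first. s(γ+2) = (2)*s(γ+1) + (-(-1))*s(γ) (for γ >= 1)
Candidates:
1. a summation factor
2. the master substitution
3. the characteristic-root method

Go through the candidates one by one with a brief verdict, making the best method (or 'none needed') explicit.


Best approach: the characteristic-root method — try a geometric ansatz r^γ: constant coefficients turn the recurrence into one polynomial equation in r.
- a summation factor: the recurrence reaches back more than one step, outside the first-order family a summation factor normalizes.
- the master substitution — no fixed divisor shrinks the index between calls.
- the characteristic-root method — yes, a natural case for it.


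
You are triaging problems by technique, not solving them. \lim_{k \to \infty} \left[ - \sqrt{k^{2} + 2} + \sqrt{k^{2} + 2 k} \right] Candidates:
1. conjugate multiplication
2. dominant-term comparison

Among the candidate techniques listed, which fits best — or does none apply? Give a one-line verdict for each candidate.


Best approach: conjugate multiplication — the ∞ − ∞ radical form is the exact trigger for the conjugate maneuver.
- conjugate multiplication — a fit — the right tool for this form.
- dominant-term comparison — this limit is not decided by comparing polynomial growth at infinity.


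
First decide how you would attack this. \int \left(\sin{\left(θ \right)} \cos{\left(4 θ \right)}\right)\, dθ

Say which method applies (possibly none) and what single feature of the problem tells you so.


Technique: a trigonometric identity — cross-frequency products like \sin{\left(θ \right)} \cos{\left(4 θ \right)} are the textbook product-to-sum case — the identity converts them to directly integrable sinusoids.


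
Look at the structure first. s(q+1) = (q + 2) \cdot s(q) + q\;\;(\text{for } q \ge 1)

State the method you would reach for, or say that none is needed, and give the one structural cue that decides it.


Best approach: a summation factor — first-order linear but the coefficient q + 2 moves with the index — divide by the cumulative product and telescope.


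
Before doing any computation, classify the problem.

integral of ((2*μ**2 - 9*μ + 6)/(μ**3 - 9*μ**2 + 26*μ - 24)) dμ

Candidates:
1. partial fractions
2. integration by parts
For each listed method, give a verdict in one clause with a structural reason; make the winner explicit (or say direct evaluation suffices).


Method: partial fractions — once μ**3 - 9*μ**2 + 26*μ - 24 is factored, each root contributes a simple-fraction term; integrate them one at a time.
- partial fractions: yes, a natural case for it.
- integration by parts — there is no nonconstant-polynomial-times-kernel split with an exp, sine, cosine (degree-1 argument), or logarithm partner.


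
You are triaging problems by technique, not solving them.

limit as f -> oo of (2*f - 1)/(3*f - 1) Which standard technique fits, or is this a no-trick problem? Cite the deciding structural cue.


Best approach: dominant-term comparison — as f grows, only the highest-degree terms matter — compare leading terms and read the limit off. As a single quotient, the ∞/∞ shape would yield to repeated differentiation as well — the growth comparison gets there in one look.


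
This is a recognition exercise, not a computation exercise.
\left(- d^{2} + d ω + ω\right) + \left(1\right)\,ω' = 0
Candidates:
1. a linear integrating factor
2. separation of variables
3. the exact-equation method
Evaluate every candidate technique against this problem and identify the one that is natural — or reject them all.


Best approach: a linear integrating factor — the unknown enters only to the first power against a nonzero forcing term — the integrating-factor template applies directly.
- a linear integrating factor — yes, a natural case for it.
- separation of variables: the two dependences are entangled, not a clean product of one-variable pieces.
- the exact-equation method: the cross partial derivatives disagree, so no single potential exists.


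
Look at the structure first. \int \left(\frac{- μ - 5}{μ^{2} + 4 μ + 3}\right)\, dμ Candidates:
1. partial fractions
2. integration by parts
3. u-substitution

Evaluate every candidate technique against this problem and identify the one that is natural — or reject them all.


Method: partial fractions — a proper rational integrand over the factorable μ^{2} + 4 μ + 3: partial fractions reduce it to elementary pieces.
- partial fractions — applicable, and directly so.
- integration by parts: no split into a nonconstant polynomial times one of the standard kernels — exp, sine, or cosine of a linear argument, or a logarithm — applies here.
- u-substitution: no subexpression of the integrand serves as a whole-integral substitution inner — individual terms may offer their own, but none carries its derivative as a factor of the full integrand; a working change of variable would have to be constructed from outside the expression.


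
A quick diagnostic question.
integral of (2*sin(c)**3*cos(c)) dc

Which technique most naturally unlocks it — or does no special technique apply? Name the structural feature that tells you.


Technique: u-substitution — everything non-trivial happens through the inner expression sin(c), and its derivative accounts for the remaining factor up to a constant, so set u = sin(c).


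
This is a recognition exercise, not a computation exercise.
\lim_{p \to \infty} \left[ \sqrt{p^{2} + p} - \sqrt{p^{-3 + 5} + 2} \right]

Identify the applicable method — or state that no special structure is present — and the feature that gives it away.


Diagnosis: conjugate multiplication — divergence minus divergence hides a finite answer — expose it by pairing \sqrt{p^{2} + p} - \sqrt{p^{-3 + 5} + 2} with its conjugate.


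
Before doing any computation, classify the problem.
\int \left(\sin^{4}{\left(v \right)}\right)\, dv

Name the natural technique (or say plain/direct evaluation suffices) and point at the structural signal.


Diagnosis: a trigonometric identity — the exponent on \sin^{4}{\left(v \right)} is even — the power-reduction identity is the standard preprocessing step.


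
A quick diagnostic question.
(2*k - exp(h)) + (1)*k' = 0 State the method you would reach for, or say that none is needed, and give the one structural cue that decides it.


Technique: a linear integrating factor — arrange it as k' + 2·k = (the forcing term) and the integrating factor does the rest.


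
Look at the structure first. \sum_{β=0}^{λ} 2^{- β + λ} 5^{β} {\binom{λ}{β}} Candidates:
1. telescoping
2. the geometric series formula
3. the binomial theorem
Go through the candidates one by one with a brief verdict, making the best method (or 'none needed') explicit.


Verdict: the binomial theorem — the binomial coefficients weight matched powers of 5 and 2, which is exactly the expansion of a binomial power.
- telescoping: computed from the summand as displayed, the partial sums build up without the pairwise collapse telescoping exploits.
- the geometric series formula — there is no constant term-to-term ratio.
- the binomial theorem — applicable, and directly so.


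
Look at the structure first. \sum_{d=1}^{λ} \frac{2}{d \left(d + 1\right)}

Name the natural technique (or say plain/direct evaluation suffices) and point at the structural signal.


Method: telescoping — after splitting \frac{2}{d \left(d + 1\right)} into partial fractions, the pieces are shifted copies of one function and cancel telescopically.


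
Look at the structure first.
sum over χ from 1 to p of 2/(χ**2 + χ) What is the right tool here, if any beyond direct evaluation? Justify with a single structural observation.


Method: telescoping — integer-spaced poles in 2/(χ**2 + χ) are the telescoping signature in disguise.


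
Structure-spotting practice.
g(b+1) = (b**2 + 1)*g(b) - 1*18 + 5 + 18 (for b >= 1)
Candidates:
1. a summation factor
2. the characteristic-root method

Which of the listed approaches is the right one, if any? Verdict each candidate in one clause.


Verdict: a summation factor — first-order, linear, moving coefficient b**2 + 1: the discrete analogue of an integrating factor handles it.
- a summation factor — yes — fits the structure here.
- the characteristic-root method: the coefficients vary with the index, breaking the constant-coefficient structure the method needs.


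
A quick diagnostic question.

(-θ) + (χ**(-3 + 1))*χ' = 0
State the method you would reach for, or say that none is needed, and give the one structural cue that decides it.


Diagnosis: separation of variables — separating collects all χ-dependence with the derivative and leaves all θ-dependence opposite: variables separate. The cross-partial test also passes here (vacuously, each side single-variable); the potential-function route would work, separation is simply more immediate.


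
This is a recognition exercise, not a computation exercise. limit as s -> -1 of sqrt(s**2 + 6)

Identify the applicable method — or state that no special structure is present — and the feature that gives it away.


Diagnosis: no special technique — the expression is continuous at -1 — substitute and evaluate; no indeterminate form appears.


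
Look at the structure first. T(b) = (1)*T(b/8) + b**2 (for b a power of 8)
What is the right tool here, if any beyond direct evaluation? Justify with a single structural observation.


Verdict: the master substitution — divide-the-index recursion (b/8 inside the call) straightens out once the index is rewritten as 8^m.


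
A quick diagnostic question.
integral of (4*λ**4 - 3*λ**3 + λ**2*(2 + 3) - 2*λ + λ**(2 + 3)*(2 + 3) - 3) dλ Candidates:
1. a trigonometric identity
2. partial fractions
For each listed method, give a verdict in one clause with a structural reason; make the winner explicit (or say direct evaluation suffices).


Best approach: no special technique — scan for structure and find none: constant multiples of powers of λ, integrate directly.
- a trigonometric identity: no sine or cosine appears, so there is nothing for a trigonometric identity to act on.
- partial fractions: the expression is not a ratio of polynomials that decomposes further.


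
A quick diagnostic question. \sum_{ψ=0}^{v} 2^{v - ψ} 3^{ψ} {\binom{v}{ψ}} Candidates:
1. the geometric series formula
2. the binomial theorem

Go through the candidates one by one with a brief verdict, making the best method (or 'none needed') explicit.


Best approach: the binomial theorem — terms weighting {\binom{v}{ψ}} against matched powers of 3 and 2 reassemble into (3 + 2)^v by the binomial theorem.
- the geometric series formula: the term-to-term ratio drifts with the index — the one thing the geometric formula cannot absorb.
- the binomial theorem — applies; the problem has the shape this method handles.


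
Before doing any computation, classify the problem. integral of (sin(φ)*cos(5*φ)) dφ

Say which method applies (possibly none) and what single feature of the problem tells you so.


Verdict: a trigonometric identity — mixed-frequency products such as sin(φ)*cos(5*φ) are designed for the product-to-sum formula.


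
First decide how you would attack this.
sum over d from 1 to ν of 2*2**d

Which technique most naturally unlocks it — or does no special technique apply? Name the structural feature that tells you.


Best approach: the geometric series formula — check a ratio of consecutive terms: it is 2, independent of the index, so the geometric formula closes the sum.


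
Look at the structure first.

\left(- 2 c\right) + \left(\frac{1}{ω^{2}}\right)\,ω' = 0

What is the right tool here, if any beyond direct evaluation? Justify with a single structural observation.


Diagnosis: separation of variables — solved for the derivative, the right side splits multiplicatively into a function of each variable alone — divide and integrate each side. An exactness check succeeds on this form as well — separation and the potential function arrive at the same answer, separation more directly.


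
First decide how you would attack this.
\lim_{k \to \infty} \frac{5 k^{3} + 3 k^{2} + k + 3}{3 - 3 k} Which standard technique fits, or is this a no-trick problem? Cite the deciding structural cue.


Verdict: dominant-term comparison — growth-rate triage: the leading powers of k decide the limit, everything else is noise. Differentiating the expression as a single quotient would eventually settle it as well; matching dominant growth settles it immediately.


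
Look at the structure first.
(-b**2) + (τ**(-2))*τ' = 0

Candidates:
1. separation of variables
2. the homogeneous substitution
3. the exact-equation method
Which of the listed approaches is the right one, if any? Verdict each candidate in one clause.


Method: separation of variables — all dependence on the two variables factors apart, the defining separable shape.
- separation of variables — a fit — the right tool for this form.
- the homogeneous substitution: the slope is not a function of the ratio of the variables alone.
- the exact-equation method: with no real cross-dependence between the variables, the exact-equation machinery is a detour rather than the natural reading.


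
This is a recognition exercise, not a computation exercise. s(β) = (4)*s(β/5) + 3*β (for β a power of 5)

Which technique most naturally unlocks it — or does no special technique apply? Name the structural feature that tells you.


Technique: the master substitution — treat m = log base 5 of β as the new clock: one recursion step advances m by one while β scales by 5.


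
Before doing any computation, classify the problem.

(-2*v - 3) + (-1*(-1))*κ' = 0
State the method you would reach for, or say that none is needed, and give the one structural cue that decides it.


Diagnosis: no special technique — solved for the derivative, κ never appears on the right — this is a direct integration in v, not a differential-equations problem at heart.


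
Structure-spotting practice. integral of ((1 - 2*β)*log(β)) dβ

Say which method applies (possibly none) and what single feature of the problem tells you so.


Method: integration by parts — logs resist antidifferentiation but differentiate beautifully; pair log(β) with the polynomial 1 - 2*β via parts.


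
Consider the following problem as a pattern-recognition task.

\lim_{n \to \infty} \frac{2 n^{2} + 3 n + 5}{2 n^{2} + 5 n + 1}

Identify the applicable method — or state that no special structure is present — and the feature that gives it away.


Verdict: dominant-term comparison — growth-rate triage: the leading powers of n decide the limit, everything else is noise. Differentiating the expression as a single quotient would eventually settle it as well; matching dominant growth settles it immediately.


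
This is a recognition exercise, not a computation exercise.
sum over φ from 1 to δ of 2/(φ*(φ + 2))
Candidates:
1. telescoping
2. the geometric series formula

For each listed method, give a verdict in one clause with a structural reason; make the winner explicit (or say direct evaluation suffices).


Technique: telescoping — one partial-fraction pass turns 2/(φ*(φ + 2)) into a shifted difference, and shifted differences telescope.
- telescoping: applicable, and directly so.
- the geometric series formula: no single multiplier carries one term to the next throughout the sum.


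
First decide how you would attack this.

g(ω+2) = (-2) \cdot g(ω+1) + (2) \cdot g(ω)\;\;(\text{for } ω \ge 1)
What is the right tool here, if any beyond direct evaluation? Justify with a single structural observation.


Method: the characteristic-root method — every coefficient is a fixed number and the forcing is zero — substitute r^ω and read off the root equation.


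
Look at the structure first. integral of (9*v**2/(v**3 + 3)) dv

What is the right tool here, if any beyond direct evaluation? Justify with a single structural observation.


Method: u-substitution — everything non-trivial happens through the inner expression v**3 + 3, and its derivative accounts for the remaining factor up to a constant, so set u = v**3 + 3.


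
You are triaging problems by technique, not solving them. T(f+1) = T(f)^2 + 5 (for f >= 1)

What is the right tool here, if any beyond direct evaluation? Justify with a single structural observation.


Best approach: no special technique — nonlinear feedback in the recursion rules out every root- or factor-based technique.


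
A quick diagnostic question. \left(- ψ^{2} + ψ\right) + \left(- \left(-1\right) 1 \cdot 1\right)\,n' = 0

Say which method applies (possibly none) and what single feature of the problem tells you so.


Technique: no special technique — solved for the derivative, no n appears — this is antidifferentiation in ψ wearing ODE clothing.


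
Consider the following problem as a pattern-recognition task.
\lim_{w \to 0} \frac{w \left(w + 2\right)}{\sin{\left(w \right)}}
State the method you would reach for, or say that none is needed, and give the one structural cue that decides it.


Technique: l'Hôpital's rule (0/0) — numerator and denominator both vanish at 0 — a genuine 0/0 form, which is exactly when l'Hôpital applies. A local series expansion at the point resolves it as well; the rule is the packaged version of that step.


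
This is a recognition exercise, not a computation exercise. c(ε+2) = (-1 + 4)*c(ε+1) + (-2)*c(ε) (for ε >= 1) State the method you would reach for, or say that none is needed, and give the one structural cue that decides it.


Verdict: the characteristic-root method — no index-dependence in the weights and nothing inhomogeneous: classic characteristic-equation setup.


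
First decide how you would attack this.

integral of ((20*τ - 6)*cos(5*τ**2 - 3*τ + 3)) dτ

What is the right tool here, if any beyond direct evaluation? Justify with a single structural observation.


Verdict: u-substitution — 20*τ - 6 matches the derivative of 5*τ**2 - 3*τ + 3 up to a constant; with u = 5*τ**2 - 3*τ + 3 the whole integrand folds into a function of u alone.


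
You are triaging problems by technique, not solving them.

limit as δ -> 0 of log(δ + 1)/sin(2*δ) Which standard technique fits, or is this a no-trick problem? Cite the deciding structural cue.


Best approach: l'Hôpital's rule (0/0) — substituting 0 gives 0 over 0; differentiate top and bottom once and re-evaluate. The standard small-argument limits would also carry it; the rule is the systematic route.


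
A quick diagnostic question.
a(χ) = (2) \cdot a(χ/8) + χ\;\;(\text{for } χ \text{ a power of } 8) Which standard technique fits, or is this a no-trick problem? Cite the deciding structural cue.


Verdict: the master substitution — the argument shrinks by the factor 8, so measure the index on a logarithmic scale and the recursion becomes a shift.


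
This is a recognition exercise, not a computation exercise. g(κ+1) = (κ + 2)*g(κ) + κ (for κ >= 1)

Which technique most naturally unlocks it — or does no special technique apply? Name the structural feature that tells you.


Diagnosis: a summation factor — one-term recursion with variable weight κ + 2 is solved by product normalization, not by root-finding.


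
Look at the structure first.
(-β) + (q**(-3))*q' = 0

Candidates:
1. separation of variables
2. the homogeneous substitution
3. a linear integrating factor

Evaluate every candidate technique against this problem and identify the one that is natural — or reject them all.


Method: separation of variables — separating collects all q-dependence with the derivative and leaves all β-dependence opposite: variables separate.
- separation of variables — yes, a natural case for it.
- the homogeneous substitution — the slope does not depend on the ratio of the variables alone.
- a linear integrating factor: the unknown enters nonlinearly (through a power, a denominator, or a transcendental function), which the linear integrating-factor recipe cannot absorb as-is — any repair would come from a preliminary substitution, not the factor.


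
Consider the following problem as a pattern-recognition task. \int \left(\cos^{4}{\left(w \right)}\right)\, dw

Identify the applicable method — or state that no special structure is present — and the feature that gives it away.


Diagnosis: a trigonometric identity — even powers like \cos^{4}{\left(w \right)} never integrate directly; the half-angle identity lowers the degree first.


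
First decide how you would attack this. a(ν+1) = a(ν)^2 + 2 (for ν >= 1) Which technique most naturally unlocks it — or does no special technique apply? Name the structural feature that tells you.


Verdict: no special technique — the update rule curves (it is not linear in the unknown sequence), so no superposition-based closed form attaches — iterate or study it directly.


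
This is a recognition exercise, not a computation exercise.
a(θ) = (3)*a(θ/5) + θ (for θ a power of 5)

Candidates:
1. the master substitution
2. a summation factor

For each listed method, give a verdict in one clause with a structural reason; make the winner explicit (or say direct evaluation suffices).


Diagnosis: the master substitution — the argument shrinks by the factor 5, so measure the index on a logarithmic scale and the recursion becomes a shift.
- the master substitution: applies; the problem has the shape this method handles.
- a summation factor — a divided-index call is outside the fixed-shift first-order family a summation factor normalizes.


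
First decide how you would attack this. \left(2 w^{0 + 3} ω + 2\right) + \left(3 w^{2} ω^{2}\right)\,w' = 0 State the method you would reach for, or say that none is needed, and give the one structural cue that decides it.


Verdict: the exact-equation method — because the two cross partials coincide, the form is conservative as written — recover its potential in (ω, w).


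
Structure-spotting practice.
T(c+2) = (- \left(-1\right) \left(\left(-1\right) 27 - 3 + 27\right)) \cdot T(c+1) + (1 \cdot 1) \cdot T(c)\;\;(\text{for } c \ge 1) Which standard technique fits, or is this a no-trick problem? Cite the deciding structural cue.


Best approach: the characteristic-root method — the recurrence is linear and homogeneous with constant coefficients, so the ansatz r^c turns it into a polynomial equation for r.


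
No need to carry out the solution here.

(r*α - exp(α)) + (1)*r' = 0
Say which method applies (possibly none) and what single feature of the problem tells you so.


Technique: a linear integrating factor — linear in the unknown with genuine forcing: multiply through by the exponential of the integrated coefficient and the left side closes into one derivative.


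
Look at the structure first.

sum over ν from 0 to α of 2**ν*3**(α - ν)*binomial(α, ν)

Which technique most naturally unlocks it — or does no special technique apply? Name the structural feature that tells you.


Diagnosis: the binomial theorem — the summand is term ν of a binomial expansion in 2 and 3; the whole sum is a single power.


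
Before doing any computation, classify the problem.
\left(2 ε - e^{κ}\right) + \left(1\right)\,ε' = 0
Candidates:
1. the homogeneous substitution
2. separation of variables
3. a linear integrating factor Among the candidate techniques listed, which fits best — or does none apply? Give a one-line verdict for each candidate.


Technique: a linear integrating factor — ε appears only to the first power with coefficient 2 — the classic integrating-factor setup.
- the homogeneous substitution: the slope does not depend on the ratio of the variables alone.
- separation of variables: the two dependences are entangled, not a clean product of one-variable pieces.
- a linear integrating factor: a fit — the right tool for this form.


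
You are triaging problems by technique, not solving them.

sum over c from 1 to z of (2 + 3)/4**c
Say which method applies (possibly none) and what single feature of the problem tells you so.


Technique: the geometric series formula — consecutive terms stand in a fixed index-free ratio — the geometric sum formula closes it.


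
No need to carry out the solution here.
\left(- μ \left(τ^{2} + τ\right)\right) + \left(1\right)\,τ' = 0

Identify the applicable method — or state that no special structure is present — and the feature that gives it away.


Diagnosis: separation of variables — one side of the product carries the independent variable, the other the unknown — the textbook separation shape. A Bernoulli substitution applies to this equation as given; separation takes the same equation in its displayed form.


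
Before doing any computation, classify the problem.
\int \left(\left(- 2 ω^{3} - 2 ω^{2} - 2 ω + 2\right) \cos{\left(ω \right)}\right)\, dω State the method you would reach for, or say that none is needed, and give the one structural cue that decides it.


Diagnosis: integration by parts — the integrand splits as - 2 ω^{3} - 2 ω^{2} - 2 ω + 2 times \cos{\left(ω \right)} — repeatedly differentiating the polynomial part kills it, which is the parts ladder.


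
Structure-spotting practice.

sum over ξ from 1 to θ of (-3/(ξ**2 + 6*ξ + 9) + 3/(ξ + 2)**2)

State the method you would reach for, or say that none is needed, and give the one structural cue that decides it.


Verdict: telescoping — a difference of consecutive values of one function (3/(ξ + 2)**2 at one index and the next) — telescoping by construction.


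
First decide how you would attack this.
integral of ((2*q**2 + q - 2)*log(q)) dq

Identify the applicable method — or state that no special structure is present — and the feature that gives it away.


Technique: integration by parts — the presence of log(q) against a polynomial factor is the standard differentiate-the-log setup.


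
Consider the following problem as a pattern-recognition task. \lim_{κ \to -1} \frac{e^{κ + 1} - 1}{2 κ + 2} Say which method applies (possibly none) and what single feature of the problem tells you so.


Best approach: l'Hôpital's rule (0/0) — the 0/0 form at -1 is the signature situation for l'Hôpital's rule. Expanding numerator and denominator to first order gives the same value — the rule automates exactly that.


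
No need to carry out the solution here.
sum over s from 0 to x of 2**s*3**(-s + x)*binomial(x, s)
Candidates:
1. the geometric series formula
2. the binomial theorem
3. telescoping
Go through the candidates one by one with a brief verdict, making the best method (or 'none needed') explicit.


Technique: the binomial theorem — binomial(x, s) weighting matched powers of 2 and 3 is the expanded form of (2 + 3)^x — fold it back up.
- the geometric series formula — the term-to-term ratio changes with the index, so the geometric formula cannot close it.
- the binomial theorem — yes — fits the structure here.
- telescoping: computed from the summand as displayed, the partial sums build up without the pairwise collapse telescoping exploits.


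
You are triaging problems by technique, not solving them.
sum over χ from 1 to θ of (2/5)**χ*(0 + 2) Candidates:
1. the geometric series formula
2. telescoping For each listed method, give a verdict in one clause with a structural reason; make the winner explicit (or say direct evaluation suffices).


Technique: the geometric series formula — term-over-term division gives 2/5 every time — index-free ratio, geometric sum formula applies.
- the geometric series formula: a fit — the right tool for this form.
- telescoping — computed from the summand as displayed, the partial sums build up without the pairwise collapse telescoping exploits.


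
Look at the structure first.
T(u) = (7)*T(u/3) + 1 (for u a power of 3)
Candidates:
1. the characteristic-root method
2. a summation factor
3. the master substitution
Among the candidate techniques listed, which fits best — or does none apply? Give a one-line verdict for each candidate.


Method: the master substitution — the call at u/3 makes this multiplicative recursion; the master-style substitution converts it to additive.
- the characteristic-root method — a divided-index call is not the fixed-shift linear shape that characteristic roots solve.
- a summation factor: the recursion divides its index rather than shifting it — there is no previous-term chain for a summation factor to telescope.
- the master substitution: a fit — the right tool for this form.


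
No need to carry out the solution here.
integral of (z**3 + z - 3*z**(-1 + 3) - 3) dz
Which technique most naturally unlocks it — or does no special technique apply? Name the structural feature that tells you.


Best approach: no special technique — nothing composite, nothing rational, nothing trigonometric — each constant-multiple power of z integrates by the power rule alone.


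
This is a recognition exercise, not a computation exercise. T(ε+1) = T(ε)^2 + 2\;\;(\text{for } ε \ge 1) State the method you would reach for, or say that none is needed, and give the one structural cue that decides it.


Method: no special technique — the update rule curves (it is not linear in the unknown sequence), so no superposition-based closed form attaches — iterate or study it directly.


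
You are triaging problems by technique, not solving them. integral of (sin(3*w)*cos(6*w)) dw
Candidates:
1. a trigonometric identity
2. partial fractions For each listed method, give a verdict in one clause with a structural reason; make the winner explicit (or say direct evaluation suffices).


Technique: a trigonometric identity — split sin(3*w)*cos(6*w) with the angle-addition identities: the resulting sum integrates term by term.
- a trigonometric identity: yes, a natural case for it.
- partial fractions: the expression is not a ratio of polynomials that decomposes further.


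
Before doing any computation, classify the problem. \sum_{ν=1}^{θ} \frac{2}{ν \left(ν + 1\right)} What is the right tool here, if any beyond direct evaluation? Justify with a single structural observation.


Method: telescoping — \frac{2}{ν \left(ν + 1\right)} is a collapsed telescope: expand it into simple fractions to see the cancellation.


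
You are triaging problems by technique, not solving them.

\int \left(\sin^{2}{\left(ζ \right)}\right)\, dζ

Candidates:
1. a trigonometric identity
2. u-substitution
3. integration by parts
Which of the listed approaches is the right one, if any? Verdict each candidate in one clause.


Verdict: a trigonometric identity — reduce \sin^{2}{\left(ζ \right)} with the power-reduction formula and the integral becomes first-degree trigonometry.
- a trigonometric identity: yes, a natural case for it.
- u-substitution — no subexpression of the integrand pairs with its own derivative as a factor — individual terms may offer their own substitutions, but any change of variable covering the whole integral would have to be constructed from outside the expression.
- integration by parts — not the natural route: no polynomial-kernel product appears — a recursive parts reduction of the trigonometric product exists, but the identity rewrite is direct.


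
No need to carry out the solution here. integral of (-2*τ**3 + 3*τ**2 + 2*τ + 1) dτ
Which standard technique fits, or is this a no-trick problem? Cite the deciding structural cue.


Method: no special technique — nothing composite, nothing rational, nothing trigonometric — each constant-multiple power of τ integrates by the power rule alone.


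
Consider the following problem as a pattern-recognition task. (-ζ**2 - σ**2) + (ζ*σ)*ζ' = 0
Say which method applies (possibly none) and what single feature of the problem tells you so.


Technique: the homogeneous substitution — the slope's numerator and denominator have matching total degree, so it depends only on ζ/σ and the ratio substitution collapses it. This doubles as a Bernoulli equation in the unknown as written; the homogeneous route needs no setup at all.


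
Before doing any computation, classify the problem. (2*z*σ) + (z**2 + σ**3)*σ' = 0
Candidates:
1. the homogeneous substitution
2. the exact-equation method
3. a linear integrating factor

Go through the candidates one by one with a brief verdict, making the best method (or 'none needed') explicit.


Method: the exact-equation method — check exactness first: here it holds (2*z*σ, z**2 + σ**3 have matching cross partials), so no integrating factor is needed.
- the homogeneous substitution: the ratio substitution does not collapse this equation.
- the exact-equation method: yes — fits the structure here.
- a linear integrating factor — a nonlinear term in the unknown puts this outside the integrating-factor template.


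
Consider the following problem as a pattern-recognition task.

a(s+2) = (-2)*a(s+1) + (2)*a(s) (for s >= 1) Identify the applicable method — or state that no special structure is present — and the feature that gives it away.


Best approach: the characteristic-root method — the recurrence is linear and homogeneous with constant coefficients, so the ansatz r^s turns it into a polynomial equation for r.


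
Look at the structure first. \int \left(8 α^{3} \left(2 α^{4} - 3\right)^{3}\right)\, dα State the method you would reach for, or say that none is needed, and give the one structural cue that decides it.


Diagnosis: u-substitution — structure check: outer function, inner expression 2 α^{4} - 3, inner derivative as a factor — the classic u = 2 α^{4} - 3 pattern. Brute-force expansion works too — the substitution sees the structure instead of grinding through terms.


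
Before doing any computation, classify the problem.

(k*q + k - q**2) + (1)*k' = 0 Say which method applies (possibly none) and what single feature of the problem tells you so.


Method: a linear integrating factor — linear in the unknown with genuine forcing: multiply through by the exponential of the integrated coefficient and the left side closes into one derivative.


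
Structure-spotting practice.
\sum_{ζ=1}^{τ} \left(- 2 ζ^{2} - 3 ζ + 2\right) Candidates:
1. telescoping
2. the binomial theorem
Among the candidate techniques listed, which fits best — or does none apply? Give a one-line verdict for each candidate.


Best approach: no special technique — nothing telescopes and nothing is geometric; polynomial terms in ζ sum term by term.
- telescoping: in the displayed form, no term reappears at a neighboring index to cancel against.
- the binomial theorem: the summand does not match any term pattern of an expanded binomial power.


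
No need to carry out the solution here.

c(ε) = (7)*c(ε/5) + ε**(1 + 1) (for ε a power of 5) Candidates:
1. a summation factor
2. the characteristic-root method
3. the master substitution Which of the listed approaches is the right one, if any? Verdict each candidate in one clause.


Method: the master substitution — the argument shrinks by the factor 5, so measure the index on a logarithmic scale and the recursion becomes a shift.
- a summation factor — a divided-index call is outside the fixed-shift first-order family a summation factor normalizes.
- the characteristic-root method — the recursion divides its index rather than shifting it — outside the constant-shift family the root method covers.
- the master substitution — a fit — the right tool for this form.


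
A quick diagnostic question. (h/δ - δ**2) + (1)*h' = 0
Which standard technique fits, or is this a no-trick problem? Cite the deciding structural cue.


Method: a linear integrating factor — the unknown enters only to the first power against a nonzero forcing term — the integrating-factor template applies directly.
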